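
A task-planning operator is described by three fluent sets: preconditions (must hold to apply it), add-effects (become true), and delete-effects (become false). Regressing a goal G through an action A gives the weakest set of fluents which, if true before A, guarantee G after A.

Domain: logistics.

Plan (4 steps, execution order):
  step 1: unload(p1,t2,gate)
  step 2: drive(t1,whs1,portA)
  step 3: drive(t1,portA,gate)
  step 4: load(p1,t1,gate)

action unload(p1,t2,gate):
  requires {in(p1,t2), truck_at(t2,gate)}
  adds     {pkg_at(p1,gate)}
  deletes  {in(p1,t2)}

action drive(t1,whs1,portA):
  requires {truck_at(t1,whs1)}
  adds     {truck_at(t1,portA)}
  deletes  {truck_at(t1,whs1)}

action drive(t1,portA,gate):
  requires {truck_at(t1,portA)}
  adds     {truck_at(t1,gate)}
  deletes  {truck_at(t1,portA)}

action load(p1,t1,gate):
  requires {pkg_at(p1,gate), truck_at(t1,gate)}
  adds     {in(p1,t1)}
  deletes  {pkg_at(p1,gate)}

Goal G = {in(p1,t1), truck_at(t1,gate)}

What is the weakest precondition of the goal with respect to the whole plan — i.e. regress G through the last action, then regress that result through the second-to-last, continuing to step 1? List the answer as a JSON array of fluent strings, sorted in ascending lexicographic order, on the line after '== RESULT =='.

Work backward from the goal:
  through step 4 (load(p1,t1,gate)): drop {in(p1,t1)}, keep {truck_at(t1,gate)}, require {pkg_at(p1,gate), truck_at(t1,gate)}
    → {pkg_at(p1,gate), truck_at(t1,gate)}
  through step 3 (drive(t1,portA,gate)): drop {truck_at(t1,gate)}, keep {pkg_at(p1,gate)}, require {truck_at(t1,portA)}
    → {pkg_at(p1,gate), truck_at(t1,portA)}
  through step 2 (drive(t1,whs1,portA)): drop {truck_at(t1,portA)}, keep {pkg_at(p1,gate)}, require {truck_at(t1,whs1)}
    → {pkg_at(p1,gate), truck_at(t1,whs1)}
  through step 1 (unload(p1,t2,gate)): drop {pkg_at(p1,gate)}, keep {truck_at(t1,whs1)}, require {in(p1,t2), truck_at(t2,gate)}
    → {in(p1,t2), truck_at(t1,whs1), truck_at(t2,gate)}

== RESULT ==
["in(p1,t2)", "truck_at(t1,whs1)", "truck_at(t2,gate)"]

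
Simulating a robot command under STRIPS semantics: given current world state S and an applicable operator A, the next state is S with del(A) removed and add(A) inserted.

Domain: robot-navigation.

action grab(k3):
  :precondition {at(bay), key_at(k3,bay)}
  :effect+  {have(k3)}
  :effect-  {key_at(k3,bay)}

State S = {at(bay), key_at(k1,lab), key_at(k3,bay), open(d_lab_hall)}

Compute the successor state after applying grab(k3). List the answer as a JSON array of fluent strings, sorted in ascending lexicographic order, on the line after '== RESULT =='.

Compute (S \ del) ∪ add:
  pre ⊆ S: {at(bay), key_at(k3,bay)} ⊆ S  — applicable
  S \ del = {at(bay), key_at(k1,lab), open(d_lab_hall)}
  ∪ add   = {at(bay), have(k3), key_at(k1,lab), open(d_lab_hall)}

== RESULT ==
["at(bay)", "have(k3)", "key_at(k1,lab)", "open(d_lab_hall)"]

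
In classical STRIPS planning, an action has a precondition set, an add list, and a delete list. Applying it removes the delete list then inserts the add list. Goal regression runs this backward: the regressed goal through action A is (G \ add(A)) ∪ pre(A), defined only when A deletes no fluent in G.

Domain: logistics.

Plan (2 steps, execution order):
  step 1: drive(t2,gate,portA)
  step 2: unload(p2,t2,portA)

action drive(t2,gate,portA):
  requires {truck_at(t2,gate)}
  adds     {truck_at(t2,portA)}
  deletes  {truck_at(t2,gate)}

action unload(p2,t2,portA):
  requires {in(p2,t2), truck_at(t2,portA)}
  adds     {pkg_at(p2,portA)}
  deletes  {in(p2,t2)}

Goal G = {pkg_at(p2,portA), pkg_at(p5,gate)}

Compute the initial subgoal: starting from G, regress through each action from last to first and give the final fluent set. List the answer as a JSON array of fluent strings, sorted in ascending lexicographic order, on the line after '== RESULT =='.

Work backward from the goal:
  through step 2 (unload(p2,t2,portA)): drop {pkg_at(p2,portA)}, keep {pkg_at(p5,gate)}, require {in(p2,t2), truck_at(t2,portA)}
    → {in(p2,t2), pkg_at(p5,gate), truck_at(t2,portA)}
  through step 1 (drive(t2,gate,portA)): drop {truck_at(t2,portA)}, keep {in(p2,t2), pkg_at(p5,gate)}, require {truck_at(t2,gate)}
    → {in(p2,t2), pkg_at(p5,gate), truck_at(t2,gate)}

== RESULT ==
["in(p2,t2)", "pkg_at(p5,gate)", "truck_at(t2,gate)"]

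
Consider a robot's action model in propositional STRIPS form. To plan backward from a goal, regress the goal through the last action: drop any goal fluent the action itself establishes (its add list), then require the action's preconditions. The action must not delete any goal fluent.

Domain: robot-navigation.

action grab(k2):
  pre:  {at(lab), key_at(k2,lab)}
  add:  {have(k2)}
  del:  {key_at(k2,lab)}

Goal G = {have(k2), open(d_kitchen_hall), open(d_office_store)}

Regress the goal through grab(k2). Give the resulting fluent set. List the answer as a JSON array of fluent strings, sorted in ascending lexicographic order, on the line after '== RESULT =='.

Compute (G \ add) ∪ pre:
  G ∩ del = {}  (empty — regression defined)
  G \ add = {have(k2), open(d_kitchen_hall), open(d_office_store)} \ {have(k2)} = {open(d_kitchen_hall), open(d_office_store)}
  ∪ pre   = {open(d_kitchen_hall), open(d_office_store)} ∪ {at(lab), key_at(k2,lab)}
          = {at(lab), key_at(k2,lab), open(d_kitchen_hall), open(d_office_store)}

== RESULT ==
["at(lab)", "key_at(k2,lab)", "open(d_kitchen_hall)", "open(d_office_store)"]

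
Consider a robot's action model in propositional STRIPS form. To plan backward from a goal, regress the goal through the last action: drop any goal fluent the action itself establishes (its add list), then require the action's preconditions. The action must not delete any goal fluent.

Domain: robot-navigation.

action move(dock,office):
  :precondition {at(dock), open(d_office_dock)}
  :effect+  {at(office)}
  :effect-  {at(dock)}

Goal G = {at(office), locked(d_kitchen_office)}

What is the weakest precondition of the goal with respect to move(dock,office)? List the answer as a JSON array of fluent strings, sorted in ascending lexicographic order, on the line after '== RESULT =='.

Regress:
  G ∩ del = {}  (empty — regression defined)
  G \ add = {at(office), locked(d_kitchen_office)} \ {at(office)} = {locked(d_kitchen_office)}
  ∪ pre   = {locked(d_kitchen_office)} ∪ {at(dock), open(d_office_dock)}
          = {at(dock), locked(d_kitchen_office), open(d_office_dock)}

== RESULT ==
["at(dock)", "locked(d_kitchen_office)", "open(d_office_dock)"]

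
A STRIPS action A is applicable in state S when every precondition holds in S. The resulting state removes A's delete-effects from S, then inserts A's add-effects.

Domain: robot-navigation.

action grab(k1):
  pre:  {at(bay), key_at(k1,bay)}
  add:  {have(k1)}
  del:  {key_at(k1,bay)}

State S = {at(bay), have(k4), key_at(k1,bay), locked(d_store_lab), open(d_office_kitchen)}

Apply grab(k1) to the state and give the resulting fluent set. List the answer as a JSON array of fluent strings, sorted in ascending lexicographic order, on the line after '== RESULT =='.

Compute (S \ del) ∪ add:
  pre ⊆ S: {at(bay), key_at(k1,bay)} ⊆ S  — applicable
  S \ del = {at(bay), have(k4), locked(d_store_lab), open(d_office_kitchen)}
  ∪ add   = {at(bay), have(k1), have(k4), locked(d_store_lab), open(d_office_kitchen)}

== RESULT ==
["at(bay)", "have(k1)", "have(k4)", "locked(d_store_lab)", "open(d_office_kitchen)"]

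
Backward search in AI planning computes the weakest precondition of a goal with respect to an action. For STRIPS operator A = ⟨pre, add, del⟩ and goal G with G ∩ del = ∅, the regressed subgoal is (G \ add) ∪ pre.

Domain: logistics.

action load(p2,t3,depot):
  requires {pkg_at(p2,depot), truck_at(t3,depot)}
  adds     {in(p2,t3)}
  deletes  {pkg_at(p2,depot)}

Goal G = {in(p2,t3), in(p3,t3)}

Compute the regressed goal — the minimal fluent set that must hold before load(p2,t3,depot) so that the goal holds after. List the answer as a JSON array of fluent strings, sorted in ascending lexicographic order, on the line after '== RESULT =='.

Regress:
  G ∩ del = {}  (empty — regression defined)
  G \ add = {in(p2,t3), in(p3,t3)} \ {in(p2,t3)} = {in(p3,t3)}
  ∪ pre   = {in(p3,t3)} ∪ {pkg_at(p2,depot), truck_at(t3,depot)}
          = {in(p3,t3), pkg_at(p2,depot), truck_at(t3,depot)}

== RESULT ==
["in(p3,t3)", "pkg_at(p2,depot)", "truck_at(t3,depot)"]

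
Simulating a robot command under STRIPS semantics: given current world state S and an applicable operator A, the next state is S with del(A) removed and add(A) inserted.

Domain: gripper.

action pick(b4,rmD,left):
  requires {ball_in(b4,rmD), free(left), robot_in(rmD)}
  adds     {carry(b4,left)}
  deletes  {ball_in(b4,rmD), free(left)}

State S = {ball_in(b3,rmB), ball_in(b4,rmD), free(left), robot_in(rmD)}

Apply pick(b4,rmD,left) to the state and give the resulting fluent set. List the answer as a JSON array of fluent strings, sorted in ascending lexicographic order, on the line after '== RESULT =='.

Compute (S \ del) ∪ add:
  pre ⊆ S: {ball_in(b4,rmD), free(left), robot_in(rmD)} ⊆ S  — applicable
  S \ del = {ball_in(b3,rmB), robot_in(rmD)}
  ∪ add   = {ball_in(b3,rmB), carry(b4,left), robot_in(rmD)}

== RESULT ==
["ball_in(b3,rmB)", "carry(b4,left)", "robot_in(rmD)"]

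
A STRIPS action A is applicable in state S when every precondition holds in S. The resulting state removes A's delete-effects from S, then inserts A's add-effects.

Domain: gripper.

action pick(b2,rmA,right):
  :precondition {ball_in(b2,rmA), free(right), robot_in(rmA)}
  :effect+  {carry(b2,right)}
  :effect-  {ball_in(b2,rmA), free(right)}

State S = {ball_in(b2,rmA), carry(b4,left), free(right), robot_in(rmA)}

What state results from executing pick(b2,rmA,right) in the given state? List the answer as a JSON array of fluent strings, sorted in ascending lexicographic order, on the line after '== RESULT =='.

Progress:
  pre ⊆ S: {ball_in(b2,rmA), free(right), robot_in(rmA)} ⊆ S  — applicable
  S \ del = {carry(b4,left), robot_in(rmA)}
  ∪ add   = {carry(b2,right), carry(b4,left), robot_in(rmA)}

== RESULT ==
["carry(b2,right)", "carry(b4,left)", "robot_in(rmA)"]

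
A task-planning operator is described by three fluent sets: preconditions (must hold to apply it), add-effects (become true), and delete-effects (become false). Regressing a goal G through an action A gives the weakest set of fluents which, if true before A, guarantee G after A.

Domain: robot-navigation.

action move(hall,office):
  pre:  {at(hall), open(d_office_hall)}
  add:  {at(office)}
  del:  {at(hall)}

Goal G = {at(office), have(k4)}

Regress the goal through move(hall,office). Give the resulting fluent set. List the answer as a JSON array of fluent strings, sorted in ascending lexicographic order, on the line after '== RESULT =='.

Regress:
  G ∩ del = {}  (empty — regression defined)
  G \ add = {at(office), have(k4)} \ {at(office)} = {have(k4)}
  ∪ pre   = {have(k4)} ∪ {at(hall), open(d_office_hall)}
          = {at(hall), have(k4), open(d_office_hall)}

== RESULT ==
["at(hall)", "have(k4)", "open(d_office_hall)"]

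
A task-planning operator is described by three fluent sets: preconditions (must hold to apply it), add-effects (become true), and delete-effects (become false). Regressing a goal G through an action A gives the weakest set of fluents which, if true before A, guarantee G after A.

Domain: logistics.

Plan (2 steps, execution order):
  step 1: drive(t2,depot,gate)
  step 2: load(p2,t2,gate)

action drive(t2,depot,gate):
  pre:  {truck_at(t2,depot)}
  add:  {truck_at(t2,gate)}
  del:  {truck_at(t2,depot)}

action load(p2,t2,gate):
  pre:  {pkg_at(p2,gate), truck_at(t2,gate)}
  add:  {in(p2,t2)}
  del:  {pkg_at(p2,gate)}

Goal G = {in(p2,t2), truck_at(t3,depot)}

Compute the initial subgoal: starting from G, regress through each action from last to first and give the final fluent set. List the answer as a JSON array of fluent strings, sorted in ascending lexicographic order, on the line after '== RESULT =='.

Work backward from the goal:
  through step 2 (load(p2,t2,gate)): drop {in(p2,t2)}, keep {truck_at(t3,depot)}, require {pkg_at(p2,gate), truck_at(t2,gate)}
    → {pkg_at(p2,gate), truck_at(t2,gate), truck_at(t3,depot)}
  through step 1 (drive(t2,depot,gate)): drop {truck_at(t2,gate)}, keep {pkg_at(p2,gate), truck_at(t3,depot)}, require {truck_at(t2,depot)}
    → {pkg_at(p2,gate), truck_at(t2,depot), truck_at(t3,depot)}

== RESULT ==
["pkg_at(p2,gate)", "truck_at(t2,depot)", "truck_at(t3,depot)"]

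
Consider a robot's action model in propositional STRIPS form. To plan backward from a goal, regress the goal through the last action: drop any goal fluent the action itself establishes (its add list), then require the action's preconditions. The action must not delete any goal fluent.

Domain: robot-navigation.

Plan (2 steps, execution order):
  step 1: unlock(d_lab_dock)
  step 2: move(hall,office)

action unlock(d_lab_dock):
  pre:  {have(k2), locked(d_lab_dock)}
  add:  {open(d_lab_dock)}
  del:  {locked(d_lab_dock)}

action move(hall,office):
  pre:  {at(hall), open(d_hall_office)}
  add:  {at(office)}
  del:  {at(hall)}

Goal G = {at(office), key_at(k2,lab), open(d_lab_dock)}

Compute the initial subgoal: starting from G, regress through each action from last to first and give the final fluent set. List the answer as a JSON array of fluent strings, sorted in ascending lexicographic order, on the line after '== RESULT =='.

Regress step by step:
  through step 2 (move(hall,office)): drop {at(office)}, keep {key_at(k2,lab), open(d_lab_dock)}, require {at(hall), open(d_hall_office)}
    → {at(hall), key_at(k2,lab), open(d_hall_office), open(d_lab_dock)}
  through step 1 (unlock(d_lab_dock)): drop {open(d_lab_dock)}, keep {at(hall), key_at(k2,lab), open(d_hall_office)}, require {have(k2), locked(d_lab_dock)}
    → {at(hall), have(k2), key_at(k2,lab), locked(d_lab_dock), open(d_hall_office)}

== RESULT ==
["at(hall)", "have(k2)", "key_at(k2,lab)", "locked(d_lab_dock)", "open(d_hall_office)"]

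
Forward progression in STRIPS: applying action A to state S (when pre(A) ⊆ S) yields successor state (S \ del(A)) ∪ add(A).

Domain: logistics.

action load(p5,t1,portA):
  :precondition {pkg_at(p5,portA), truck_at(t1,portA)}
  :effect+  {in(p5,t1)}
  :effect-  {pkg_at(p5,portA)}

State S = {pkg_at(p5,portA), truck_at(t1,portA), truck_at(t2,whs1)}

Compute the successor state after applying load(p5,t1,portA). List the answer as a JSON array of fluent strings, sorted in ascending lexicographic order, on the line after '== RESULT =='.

Compute (S \ del) ∪ add:
  pre ⊆ S: {pkg_at(p5,portA), truck_at(t1,portA)} ⊆ S  — applicable
  S \ del = {truck_at(t1,portA), truck_at(t2,whs1)}
  ∪ add   = {in(p5,t1), truck_at(t1,portA), truck_at(t2,whs1)}

== RESULT ==
["in(p5,t1)", "truck_at(t1,portA)", "truck_at(t2,whs1)"]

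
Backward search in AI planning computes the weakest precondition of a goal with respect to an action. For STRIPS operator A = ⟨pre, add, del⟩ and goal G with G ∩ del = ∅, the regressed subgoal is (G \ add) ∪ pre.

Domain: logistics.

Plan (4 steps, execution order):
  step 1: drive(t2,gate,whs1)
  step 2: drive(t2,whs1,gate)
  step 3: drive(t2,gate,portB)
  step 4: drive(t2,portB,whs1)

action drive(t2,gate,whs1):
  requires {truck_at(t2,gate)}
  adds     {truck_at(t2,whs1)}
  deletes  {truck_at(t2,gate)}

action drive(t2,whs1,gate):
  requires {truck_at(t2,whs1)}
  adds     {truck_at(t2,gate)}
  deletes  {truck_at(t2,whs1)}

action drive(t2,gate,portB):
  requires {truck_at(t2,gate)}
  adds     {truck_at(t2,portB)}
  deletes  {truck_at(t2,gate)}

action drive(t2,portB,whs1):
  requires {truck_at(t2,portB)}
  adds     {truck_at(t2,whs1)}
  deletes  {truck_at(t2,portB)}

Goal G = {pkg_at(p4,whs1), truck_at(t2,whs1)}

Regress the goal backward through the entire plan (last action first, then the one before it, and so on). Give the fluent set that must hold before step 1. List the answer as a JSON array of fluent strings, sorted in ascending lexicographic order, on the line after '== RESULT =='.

Regress step by step:
  through step 4 (drive(t2,portB,whs1)): drop {truck_at(t2,whs1)}, keep {pkg_at(p4,whs1)}, require {truck_at(t2,portB)}
    → {pkg_at(p4,whs1), truck_at(t2,portB)}
  through step 3 (drive(t2,gate,portB)): drop {truck_at(t2,portB)}, keep {pkg_at(p4,whs1)}, require {truck_at(t2,gate)}
    → {pkg_at(p4,whs1), truck_at(t2,gate)}
  through step 2 (drive(t2,whs1,gate)): drop {truck_at(t2,gate)}, keep {pkg_at(p4,whs1)}, require {truck_at(t2,whs1)}
    → {pkg_at(p4,whs1), truck_at(t2,whs1)}
  through step 1 (drive(t2,gate,whs1)): drop {truck_at(t2,whs1)}, keep {pkg_at(p4,whs1)}, require {truck_at(t2,gate)}
    → {pkg_at(p4,whs1), truck_at(t2,gate)}

== RESULT ==
["pkg_at(p4,whs1)", "truck_at(t2,gate)"]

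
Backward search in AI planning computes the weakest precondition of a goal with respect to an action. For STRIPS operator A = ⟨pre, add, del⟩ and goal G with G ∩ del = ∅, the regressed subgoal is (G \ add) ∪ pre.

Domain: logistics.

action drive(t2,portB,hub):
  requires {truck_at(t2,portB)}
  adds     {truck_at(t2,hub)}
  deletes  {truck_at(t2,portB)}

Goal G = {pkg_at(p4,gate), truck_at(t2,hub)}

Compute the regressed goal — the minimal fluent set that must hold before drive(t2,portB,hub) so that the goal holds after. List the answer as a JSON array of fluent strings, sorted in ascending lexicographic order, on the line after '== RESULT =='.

Compute (G \ add) ∪ pre:
  G ∩ del = {}  (empty — regression defined)
  G \ add = {pkg_at(p4,gate), truck_at(t2,hub)} \ {truck_at(t2,hub)} = {pkg_at(p4,gate)}
  ∪ pre   = {pkg_at(p4,gate)} ∪ {truck_at(t2,portB)}
          = {pkg_at(p4,gate), truck_at(t2,portB)}

== RESULT ==
["pkg_at(p4,gate)", "truck_at(t2,portB)"]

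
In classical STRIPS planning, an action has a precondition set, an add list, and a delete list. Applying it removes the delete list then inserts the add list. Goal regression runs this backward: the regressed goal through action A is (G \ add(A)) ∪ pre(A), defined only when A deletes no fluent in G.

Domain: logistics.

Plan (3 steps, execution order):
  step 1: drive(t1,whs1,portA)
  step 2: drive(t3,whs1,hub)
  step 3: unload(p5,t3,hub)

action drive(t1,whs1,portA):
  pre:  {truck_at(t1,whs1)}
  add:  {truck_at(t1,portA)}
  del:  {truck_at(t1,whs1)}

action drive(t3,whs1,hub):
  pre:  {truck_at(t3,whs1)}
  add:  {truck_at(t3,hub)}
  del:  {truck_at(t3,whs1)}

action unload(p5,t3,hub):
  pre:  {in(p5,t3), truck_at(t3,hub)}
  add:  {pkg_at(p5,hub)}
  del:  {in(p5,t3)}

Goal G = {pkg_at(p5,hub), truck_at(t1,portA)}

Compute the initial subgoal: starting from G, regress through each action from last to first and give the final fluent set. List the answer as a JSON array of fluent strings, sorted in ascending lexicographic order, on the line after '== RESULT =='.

Work backward from the goal:
  through step 3 (unload(p5,t3,hub)): drop {pkg_at(p5,hub)}, keep {truck_at(t1,portA)}, require {in(p5,t3), truck_at(t3,hub)}
    → {in(p5,t3), truck_at(t1,portA), truck_at(t3,hub)}
  through step 2 (drive(t3,whs1,hub)): drop {truck_at(t3,hub)}, keep {in(p5,t3), truck_at(t1,portA)}, require {truck_at(t3,whs1)}
    → {in(p5,t3), truck_at(t1,portA), truck_at(t3,whs1)}
  through step 1 (drive(t1,whs1,portA)): drop {truck_at(t1,portA)}, keep {in(p5,t3), truck_at(t3,whs1)}, require {truck_at(t1,whs1)}
    → {in(p5,t3), truck_at(t1,whs1), truck_at(t3,whs1)}

== RESULT ==
["in(p5,t3)", "truck_at(t1,whs1)", "truck_at(t3,whs1)"]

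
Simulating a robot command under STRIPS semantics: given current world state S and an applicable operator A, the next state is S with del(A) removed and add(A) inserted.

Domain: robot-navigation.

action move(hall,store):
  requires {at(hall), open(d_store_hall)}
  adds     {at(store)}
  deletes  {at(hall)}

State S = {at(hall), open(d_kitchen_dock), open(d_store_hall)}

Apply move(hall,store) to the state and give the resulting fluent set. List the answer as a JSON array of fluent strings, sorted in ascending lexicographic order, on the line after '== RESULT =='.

Compute (S \ del) ∪ add:
  pre ⊆ S: {at(hall), open(d_store_hall)} ⊆ S  — applicable
  S \ del = {open(d_kitchen_dock), open(d_store_hall)}
  ∪ add   = {at(store), open(d_kitchen_dock), open(d_store_hall)}

== RESULT ==
["at(store)", "open(d_kitchen_dock)", "open(d_store_hall)"]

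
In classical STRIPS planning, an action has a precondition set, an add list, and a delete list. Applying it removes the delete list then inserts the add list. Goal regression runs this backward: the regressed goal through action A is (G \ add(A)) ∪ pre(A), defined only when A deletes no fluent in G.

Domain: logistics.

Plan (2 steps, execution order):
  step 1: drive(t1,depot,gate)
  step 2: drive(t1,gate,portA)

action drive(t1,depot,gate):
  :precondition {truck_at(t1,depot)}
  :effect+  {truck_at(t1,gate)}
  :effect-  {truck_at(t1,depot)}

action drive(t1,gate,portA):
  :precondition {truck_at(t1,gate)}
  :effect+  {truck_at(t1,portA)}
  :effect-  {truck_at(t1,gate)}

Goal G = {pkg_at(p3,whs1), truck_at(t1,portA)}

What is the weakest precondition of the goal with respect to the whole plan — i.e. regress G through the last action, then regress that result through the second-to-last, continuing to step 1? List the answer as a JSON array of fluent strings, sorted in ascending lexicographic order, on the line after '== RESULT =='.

Work backward from the goal:
  through step 2 (drive(t1,gate,portA)): drop {truck_at(t1,portA)}, keep {pkg_at(p3,whs1)}, require {truck_at(t1,gate)}
    → {pkg_at(p3,whs1), truck_at(t1,gate)}
  through step 1 (drive(t1,depot,gate)): drop {truck_at(t1,gate)}, keep {pkg_at(p3,whs1)}, require {truck_at(t1,depot)}
    → {pkg_at(p3,whs1), truck_at(t1,depot)}

== RESULT ==
["pkg_at(p3,whs1)", "truck_at(t1,depot)"]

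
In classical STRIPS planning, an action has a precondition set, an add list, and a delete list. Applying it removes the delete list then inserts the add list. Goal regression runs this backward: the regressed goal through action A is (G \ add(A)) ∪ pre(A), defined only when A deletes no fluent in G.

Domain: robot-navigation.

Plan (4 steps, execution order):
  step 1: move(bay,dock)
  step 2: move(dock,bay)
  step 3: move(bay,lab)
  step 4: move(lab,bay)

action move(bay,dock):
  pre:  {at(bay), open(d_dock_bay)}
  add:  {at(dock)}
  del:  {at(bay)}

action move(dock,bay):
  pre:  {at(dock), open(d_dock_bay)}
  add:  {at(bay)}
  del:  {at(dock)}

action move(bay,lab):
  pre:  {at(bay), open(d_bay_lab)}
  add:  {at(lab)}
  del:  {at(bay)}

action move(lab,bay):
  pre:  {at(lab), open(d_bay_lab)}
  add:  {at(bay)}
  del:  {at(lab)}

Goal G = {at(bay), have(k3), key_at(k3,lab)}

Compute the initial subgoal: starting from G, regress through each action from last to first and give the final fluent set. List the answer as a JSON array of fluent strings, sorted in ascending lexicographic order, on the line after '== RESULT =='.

Regress step by step:
  through step 4 (move(lab,bay)): drop {at(bay)}, keep {have(k3), key_at(k3,lab)}, require {at(lab), open(d_bay_lab)}
    → {at(lab), have(k3), key_at(k3,lab), open(d_bay_lab)}
  through step 3 (move(bay,lab)): drop {at(lab)}, keep {have(k3), key_at(k3,lab), open(d_bay_lab)}, require {at(bay), open(d_bay_lab)}
    → {at(bay), have(k3), key_at(k3,lab), open(d_bay_lab)}
  through step 2 (move(dock,bay)): drop {at(bay)}, keep {have(k3), key_at(k3,lab), open(d_bay_lab)}, require {at(dock), open(d_dock_bay)}
    → {at(dock), have(k3), key_at(k3,lab), open(d_bay_lab), open(d_dock_bay)}
  through step 1 (move(bay,dock)): drop {at(dock)}, keep {have(k3), key_at(k3,lab), open(d_bay_lab), open(d_dock_bay)}, require {at(bay), open(d_dock_bay)}
    → {at(bay), have(k3), key_at(k3,lab), open(d_bay_lab), open(d_dock_bay)}

== RESULT ==
["at(bay)", "have(k3)", "key_at(k3,lab)", "open(d_bay_lab)", "open(d_dock_bay)"]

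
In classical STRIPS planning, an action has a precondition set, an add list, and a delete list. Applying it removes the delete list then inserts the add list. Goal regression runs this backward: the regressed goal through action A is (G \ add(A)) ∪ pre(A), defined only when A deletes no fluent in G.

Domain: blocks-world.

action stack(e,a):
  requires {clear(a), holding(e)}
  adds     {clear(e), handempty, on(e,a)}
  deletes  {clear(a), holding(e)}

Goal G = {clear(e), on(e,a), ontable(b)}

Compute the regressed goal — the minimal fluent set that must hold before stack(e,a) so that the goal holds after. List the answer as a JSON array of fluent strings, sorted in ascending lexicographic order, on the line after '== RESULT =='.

Regress:
  G ∩ del = {}  (empty — regression defined)
  G \ add = {clear(e), on(e,a), ontable(b)} \ {clear(e), handempty, on(e,a)} = {ontable(b)}
  ∪ pre   = {ontable(b)} ∪ {clear(a), holding(e)}
          = {clear(a), holding(e), ontable(b)}

== RESULT ==
["clear(a)", "holding(e)", "ontable(b)"]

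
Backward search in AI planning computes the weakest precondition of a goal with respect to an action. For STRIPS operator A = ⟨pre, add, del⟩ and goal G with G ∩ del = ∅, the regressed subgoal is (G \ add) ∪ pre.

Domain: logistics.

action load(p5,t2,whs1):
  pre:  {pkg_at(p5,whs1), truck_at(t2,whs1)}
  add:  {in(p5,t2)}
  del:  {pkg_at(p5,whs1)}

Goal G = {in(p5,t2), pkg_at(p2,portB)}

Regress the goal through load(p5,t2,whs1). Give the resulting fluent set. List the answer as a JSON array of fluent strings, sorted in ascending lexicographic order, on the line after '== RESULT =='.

Compute (G \ add) ∪ pre:
  G ∩ del = {}  (empty — regression defined)
  G \ add = {in(p5,t2), pkg_at(p2,portB)} \ {in(p5,t2)} = {pkg_at(p2,portB)}
  ∪ pre   = {pkg_at(p2,portB)} ∪ {pkg_at(p5,whs1), truck_at(t2,whs1)}
          = {pkg_at(p2,portB), pkg_at(p5,whs1), truck_at(t2,whs1)}

== RESULT ==
["pkg_at(p2,portB)", "pkg_at(p5,whs1)", "truck_at(t2,whs1)"]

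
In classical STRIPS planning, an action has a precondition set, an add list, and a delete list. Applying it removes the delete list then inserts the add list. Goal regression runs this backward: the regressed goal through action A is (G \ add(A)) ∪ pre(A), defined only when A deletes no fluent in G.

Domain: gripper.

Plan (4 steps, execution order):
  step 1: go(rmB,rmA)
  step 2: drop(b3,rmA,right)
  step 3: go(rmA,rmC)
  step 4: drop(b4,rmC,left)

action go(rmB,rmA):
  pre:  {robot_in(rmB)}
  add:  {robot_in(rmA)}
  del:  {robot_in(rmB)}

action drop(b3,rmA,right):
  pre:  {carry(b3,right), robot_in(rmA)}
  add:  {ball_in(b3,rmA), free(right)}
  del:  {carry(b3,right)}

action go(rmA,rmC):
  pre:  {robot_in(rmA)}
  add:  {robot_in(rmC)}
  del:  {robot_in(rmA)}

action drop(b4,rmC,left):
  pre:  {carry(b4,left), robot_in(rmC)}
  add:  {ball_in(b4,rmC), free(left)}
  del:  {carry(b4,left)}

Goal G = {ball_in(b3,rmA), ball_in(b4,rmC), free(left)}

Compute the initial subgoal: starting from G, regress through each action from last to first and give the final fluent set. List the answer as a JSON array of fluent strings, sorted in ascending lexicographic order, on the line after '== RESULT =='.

Regress step by step:
  through step 4 (drop(b4,rmC,left)): drop {ball_in(b4,rmC), free(left)}, keep {ball_in(b3,rmA)}, require {carry(b4,left), robot_in(rmC)}
    → {ball_in(b3,rmA), carry(b4,left), robot_in(rmC)}
  through step 3 (go(rmA,rmC)): drop {robot_in(rmC)}, keep {ball_in(b3,rmA), carry(b4,left)}, require {robot_in(rmA)}
    → {ball_in(b3,rmA), carry(b4,left), robot_in(rmA)}
  through step 2 (drop(b3,rmA,right)): drop {ball_in(b3,rmA)}, keep {carry(b4,left), robot_in(rmA)}, require {carry(b3,right), robot_in(rmA)}
    → {carry(b3,right), carry(b4,left), robot_in(rmA)}
  through step 1 (go(rmB,rmA)): drop {robot_in(rmA)}, keep {carry(b3,right), carry(b4,left)}, require {robot_in(rmB)}
    → {carry(b3,right), carry(b4,left), robot_in(rmB)}

== RESULT ==
["carry(b3,right)", "carry(b4,left)", "robot_in(rmB)"]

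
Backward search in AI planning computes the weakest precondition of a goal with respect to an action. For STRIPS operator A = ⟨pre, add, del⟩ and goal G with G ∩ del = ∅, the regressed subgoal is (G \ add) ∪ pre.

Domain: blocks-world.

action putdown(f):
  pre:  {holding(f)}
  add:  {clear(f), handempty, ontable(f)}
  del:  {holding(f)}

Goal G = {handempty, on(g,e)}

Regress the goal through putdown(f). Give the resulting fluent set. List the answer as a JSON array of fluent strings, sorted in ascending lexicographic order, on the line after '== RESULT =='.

Compute (G \ add) ∪ pre:
  G ∩ del = {}  (empty — regression defined)
  G \ add = {handempty, on(g,e)} \ {clear(f), handempty, ontable(f)} = {on(g,e)}
  ∪ pre   = {on(g,e)} ∪ {holding(f)}
          = {holding(f), on(g,e)}

== RESULT ==
["holding(f)", "on(g,e)"]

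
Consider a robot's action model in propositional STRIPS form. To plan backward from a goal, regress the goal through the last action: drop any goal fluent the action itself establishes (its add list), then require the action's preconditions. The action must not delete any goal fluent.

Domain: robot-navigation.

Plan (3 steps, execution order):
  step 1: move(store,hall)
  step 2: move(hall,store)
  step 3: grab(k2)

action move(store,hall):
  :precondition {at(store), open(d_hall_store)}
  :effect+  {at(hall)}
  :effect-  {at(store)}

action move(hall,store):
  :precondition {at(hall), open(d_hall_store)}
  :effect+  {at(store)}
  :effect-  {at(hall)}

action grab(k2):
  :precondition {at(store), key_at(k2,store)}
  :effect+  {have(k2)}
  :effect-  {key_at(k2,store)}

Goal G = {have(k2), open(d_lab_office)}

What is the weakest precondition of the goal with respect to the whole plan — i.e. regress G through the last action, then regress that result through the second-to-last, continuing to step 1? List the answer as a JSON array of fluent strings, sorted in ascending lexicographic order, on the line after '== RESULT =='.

Work backward from the goal:
  through step 3 (grab(k2)): drop {have(k2)}, keep {open(d_lab_office)}, require {at(store), key_at(k2,store)}
    → {at(store), key_at(k2,store), open(d_lab_office)}
  through step 2 (move(hall,store)): drop {at(store)}, keep {key_at(k2,store), open(d_lab_office)}, require {at(hall), open(d_hall_store)}
    → {at(hall), key_at(k2,store), open(d_hall_store), open(d_lab_office)}
  through step 1 (move(store,hall)): drop {at(hall)}, keep {key_at(k2,store), open(d_hall_store), open(d_lab_office)}, require {at(store), open(d_hall_store)}
    → {at(store), key_at(k2,store), open(d_hall_store), open(d_lab_office)}

== RESULT ==
["at(store)", "key_at(k2,store)", "open(d_hall_store)", "open(d_lab_office)"]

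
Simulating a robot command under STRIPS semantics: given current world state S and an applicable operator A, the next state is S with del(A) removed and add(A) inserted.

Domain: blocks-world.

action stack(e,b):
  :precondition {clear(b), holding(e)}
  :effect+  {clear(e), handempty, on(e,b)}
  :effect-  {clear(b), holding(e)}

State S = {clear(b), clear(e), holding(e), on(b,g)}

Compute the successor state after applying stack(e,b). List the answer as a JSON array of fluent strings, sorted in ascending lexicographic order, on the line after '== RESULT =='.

Compute (S \ del) ∪ add:
  pre ⊆ S: {clear(b), holding(e)} ⊆ S  — applicable
  S \ del = {clear(e), on(b,g)}
  ∪ add   = {clear(e), handempty, on(b,g), on(e,b)}

== RESULT ==
["clear(e)", "handempty", "on(b,g)", "on(e,b)"]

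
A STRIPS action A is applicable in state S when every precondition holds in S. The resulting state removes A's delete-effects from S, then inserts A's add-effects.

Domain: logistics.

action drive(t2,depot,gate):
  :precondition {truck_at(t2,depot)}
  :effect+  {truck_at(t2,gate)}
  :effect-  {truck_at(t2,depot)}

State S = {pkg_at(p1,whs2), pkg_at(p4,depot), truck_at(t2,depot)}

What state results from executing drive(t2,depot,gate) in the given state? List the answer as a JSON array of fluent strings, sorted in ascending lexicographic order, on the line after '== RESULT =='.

Compute (S \ del) ∪ add:
  pre ⊆ S: {truck_at(t2,depot)} ⊆ S  — applicable
  S \ del = {pkg_at(p1,whs2), pkg_at(p4,depot)}
  ∪ add   = {pkg_at(p1,whs2), pkg_at(p4,depot), truck_at(t2,gate)}

== RESULT ==
["pkg_at(p1,whs2)", "pkg_at(p4,depot)", "truck_at(t2,gate)"]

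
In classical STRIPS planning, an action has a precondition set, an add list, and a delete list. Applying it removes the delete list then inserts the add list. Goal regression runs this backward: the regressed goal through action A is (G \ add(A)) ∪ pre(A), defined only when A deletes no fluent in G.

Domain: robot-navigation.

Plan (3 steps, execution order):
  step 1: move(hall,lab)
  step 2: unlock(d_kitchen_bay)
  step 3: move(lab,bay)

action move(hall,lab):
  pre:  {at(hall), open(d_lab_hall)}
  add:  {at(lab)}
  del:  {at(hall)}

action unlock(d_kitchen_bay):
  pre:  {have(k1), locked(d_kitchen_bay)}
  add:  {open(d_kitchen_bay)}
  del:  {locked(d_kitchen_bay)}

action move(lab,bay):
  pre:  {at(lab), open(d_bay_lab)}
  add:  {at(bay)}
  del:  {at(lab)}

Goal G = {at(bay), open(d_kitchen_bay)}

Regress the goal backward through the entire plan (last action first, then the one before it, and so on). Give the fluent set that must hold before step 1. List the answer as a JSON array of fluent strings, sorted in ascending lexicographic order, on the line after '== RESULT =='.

Regress step by step:
  through step 3 (move(lab,bay)): drop {at(bay)}, keep {open(d_kitchen_bay)}, require {at(lab), open(d_bay_lab)}
    → {at(lab), open(d_bay_lab), open(d_kitchen_bay)}
  through step 2 (unlock(d_kitchen_bay)): drop {open(d_kitchen_bay)}, keep {at(lab), open(d_bay_lab)}, require {have(k1), locked(d_kitchen_bay)}
    → {at(lab), have(k1), locked(d_kitchen_bay), open(d_bay_lab)}
  through step 1 (move(hall,lab)): drop {at(lab)}, keep {have(k1), locked(d_kitchen_bay), open(d_bay_lab)}, require {at(hall), open(d_lab_hall)}
    → {at(hall), have(k1), locked(d_kitchen_bay), open(d_bay_lab), open(d_lab_hall)}

== RESULT ==
["at(hall)", "have(k1)", "locked(d_kitchen_bay)", "open(d_bay_lab)", "open(d_lab_hall)"]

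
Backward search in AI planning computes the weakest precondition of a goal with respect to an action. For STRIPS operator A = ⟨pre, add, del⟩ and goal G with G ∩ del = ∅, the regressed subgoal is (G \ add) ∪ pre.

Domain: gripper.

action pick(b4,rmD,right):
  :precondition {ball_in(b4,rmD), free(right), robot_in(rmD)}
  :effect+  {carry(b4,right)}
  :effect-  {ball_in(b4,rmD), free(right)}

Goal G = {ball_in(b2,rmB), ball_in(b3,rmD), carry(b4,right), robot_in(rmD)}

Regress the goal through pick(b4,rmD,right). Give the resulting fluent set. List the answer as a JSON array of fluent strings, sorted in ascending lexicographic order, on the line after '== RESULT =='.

Compute (G \ add) ∪ pre:
  G ∩ del = {}  (empty — regression defined)
  G \ add = {ball_in(b2,rmB), ball_in(b3,rmD), carry(b4,right), robot_in(rmD)} \ {carry(b4,right)} = {ball_in(b2,rmB), ball_in(b3,rmD), robot_in(rmD)}
  ∪ pre   = {ball_in(b2,rmB), ball_in(b3,rmD), robot_in(rmD)} ∪ {ball_in(b4,rmD), free(right), robot_in(rmD)}
          = {ball_in(b2,rmB), ball_in(b3,rmD), ball_in(b4,rmD), free(right), robot_in(rmD)}

== RESULT ==
["ball_in(b2,rmB)", "ball_in(b3,rmD)", "ball_in(b4,rmD)", "free(right)", "robot_in(rmD)"]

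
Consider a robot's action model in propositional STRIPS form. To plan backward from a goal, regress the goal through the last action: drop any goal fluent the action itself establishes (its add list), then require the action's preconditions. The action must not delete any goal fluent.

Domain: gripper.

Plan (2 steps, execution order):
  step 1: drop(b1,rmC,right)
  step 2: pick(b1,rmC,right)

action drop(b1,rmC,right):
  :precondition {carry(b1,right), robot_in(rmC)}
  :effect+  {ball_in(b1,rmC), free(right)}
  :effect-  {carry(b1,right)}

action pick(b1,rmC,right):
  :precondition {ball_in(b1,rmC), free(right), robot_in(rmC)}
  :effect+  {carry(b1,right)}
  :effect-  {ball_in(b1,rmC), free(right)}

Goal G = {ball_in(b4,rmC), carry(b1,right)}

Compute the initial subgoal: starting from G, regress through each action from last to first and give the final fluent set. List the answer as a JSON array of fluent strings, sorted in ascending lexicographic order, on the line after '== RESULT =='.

Regress step by step:
  through step 2 (pick(b1,rmC,right)): drop {carry(b1,right)}, keep {ball_in(b4,rmC)}, require {ball_in(b1,rmC), free(right), robot_in(rmC)}
    → {ball_in(b1,rmC), ball_in(b4,rmC), free(right), robot_in(rmC)}
  through step 1 (drop(b1,rmC,right)): drop {ball_in(b1,rmC), free(right)}, keep {ball_in(b4,rmC), robot_in(rmC)}, require {carry(b1,right), robot_in(rmC)}
    → {ball_in(b4,rmC), carry(b1,right), robot_in(rmC)}

== RESULT ==
["ball_in(b4,rmC)", "carry(b1,right)", "robot_in(rmC)"]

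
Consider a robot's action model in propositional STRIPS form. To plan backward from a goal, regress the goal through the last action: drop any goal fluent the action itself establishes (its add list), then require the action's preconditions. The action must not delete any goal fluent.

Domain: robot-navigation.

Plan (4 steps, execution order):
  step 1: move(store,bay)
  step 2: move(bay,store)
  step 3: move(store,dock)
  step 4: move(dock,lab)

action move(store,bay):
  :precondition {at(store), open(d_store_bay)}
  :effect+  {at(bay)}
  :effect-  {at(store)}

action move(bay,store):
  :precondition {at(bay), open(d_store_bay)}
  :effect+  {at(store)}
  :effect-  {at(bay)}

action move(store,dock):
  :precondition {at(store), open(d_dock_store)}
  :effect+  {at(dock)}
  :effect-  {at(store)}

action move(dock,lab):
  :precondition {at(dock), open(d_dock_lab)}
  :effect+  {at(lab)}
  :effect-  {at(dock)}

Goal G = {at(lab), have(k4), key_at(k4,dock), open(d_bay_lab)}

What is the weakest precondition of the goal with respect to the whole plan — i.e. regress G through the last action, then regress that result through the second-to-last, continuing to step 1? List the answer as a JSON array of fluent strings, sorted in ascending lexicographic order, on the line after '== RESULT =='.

Work backward from the goal:
  through step 4 (move(dock,lab)): drop {at(lab)}, keep {have(k4), key_at(k4,dock), open(d_bay_lab)}, require {at(dock), open(d_dock_lab)}
    → {at(dock), have(k4), key_at(k4,dock), open(d_bay_lab), open(d_dock_lab)}
  through step 3 (move(store,dock)): drop {at(dock)}, keep {have(k4), key_at(k4,dock), open(d_bay_lab), open(d_dock_lab)}, require {at(store), open(d_dock_store)}
    → {at(store), have(k4), key_at(k4,dock), open(d_bay_lab), open(d_dock_lab), open(d_dock_store)}
  through step 2 (move(bay,store)): drop {at(store)}, keep {have(k4), key_at(k4,dock), open(d_bay_lab), open(d_dock_lab), open(d_dock_store)}, require {at(bay), open(d_store_bay)}
    → {at(bay), have(k4), key_at(k4,dock), open(d_bay_lab), open(d_dock_lab), open(d_dock_store), open(d_store_bay)}
  through step 1 (move(store,bay)): drop {at(bay)}, keep {have(k4), key_at(k4,dock), open(d_bay_lab), open(d_dock_lab), open(d_dock_store), open(d_store_bay)}, require {at(store), open(d_store_bay)}
    → {at(store), have(k4), key_at(k4,dock), open(d_bay_lab), open(d_dock_lab), open(d_dock_store), open(d_store_bay)}

== RESULT ==
["at(store)", "have(k4)", "key_at(k4,dock)", "open(d_bay_lab)", "open(d_dock_lab)", "open(d_dock_store)", "open(d_store_bay)"]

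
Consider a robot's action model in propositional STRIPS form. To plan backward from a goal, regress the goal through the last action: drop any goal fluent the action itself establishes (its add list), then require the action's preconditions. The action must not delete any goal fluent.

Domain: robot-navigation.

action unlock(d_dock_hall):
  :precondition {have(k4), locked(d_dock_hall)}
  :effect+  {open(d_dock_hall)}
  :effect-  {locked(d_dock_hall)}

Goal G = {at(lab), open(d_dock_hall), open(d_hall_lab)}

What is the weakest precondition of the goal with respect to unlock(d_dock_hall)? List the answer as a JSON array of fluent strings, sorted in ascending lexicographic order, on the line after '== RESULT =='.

Compute (G \ add) ∪ pre:
  G ∩ del = {}  (empty — regression defined)
  G \ add = {at(lab), open(d_dock_hall), open(d_hall_lab)} \ {open(d_dock_hall)} = {at(lab), open(d_hall_lab)}
  ∪ pre   = {at(lab), open(d_hall_lab)} ∪ {have(k4), locked(d_dock_hall)}
          = {at(lab), have(k4), locked(d_dock_hall), open(d_hall_lab)}

== RESULT ==
["at(lab)", "have(k4)", "locked(d_dock_hall)", "open(d_hall_lab)"]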